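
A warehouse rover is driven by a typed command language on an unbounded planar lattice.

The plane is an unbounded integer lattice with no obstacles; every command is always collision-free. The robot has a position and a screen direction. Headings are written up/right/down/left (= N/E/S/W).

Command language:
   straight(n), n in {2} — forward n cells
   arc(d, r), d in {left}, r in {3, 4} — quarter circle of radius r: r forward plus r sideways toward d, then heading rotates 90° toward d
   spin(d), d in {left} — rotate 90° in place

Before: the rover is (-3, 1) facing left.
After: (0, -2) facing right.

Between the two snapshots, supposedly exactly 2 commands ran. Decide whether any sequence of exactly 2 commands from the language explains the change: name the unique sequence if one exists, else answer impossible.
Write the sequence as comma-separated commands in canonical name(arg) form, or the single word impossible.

key: running arc(left, 3) before spin(left) would end elsewhere — order is forced
start: (-3, 1) facing left
t=1 spin(left) ⇒ (-3, 1) facing down
t=2 arc(left, 3) ⇒ (0, -2) facing right
all 16 alternatives checked — unique.

spin(left), arc(left, 3)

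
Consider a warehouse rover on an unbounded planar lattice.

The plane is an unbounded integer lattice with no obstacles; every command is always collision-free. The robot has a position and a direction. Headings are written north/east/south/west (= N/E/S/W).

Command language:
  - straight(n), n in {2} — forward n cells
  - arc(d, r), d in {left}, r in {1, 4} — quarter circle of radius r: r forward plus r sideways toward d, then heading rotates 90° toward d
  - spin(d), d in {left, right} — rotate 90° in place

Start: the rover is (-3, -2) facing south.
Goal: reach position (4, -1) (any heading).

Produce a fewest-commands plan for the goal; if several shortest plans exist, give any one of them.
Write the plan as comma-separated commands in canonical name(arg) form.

arc(left, 4), arc(left, 4), arc(left, 1)

start: (-3, -2) facing south
[1] after arc(left, 4): (1, -6) facing east
[2] after arc(left, 4): (5, -2) facing north
[3] after arc(left, 1): (4, -1) facing west
shorter routes all fall short; 3 is best.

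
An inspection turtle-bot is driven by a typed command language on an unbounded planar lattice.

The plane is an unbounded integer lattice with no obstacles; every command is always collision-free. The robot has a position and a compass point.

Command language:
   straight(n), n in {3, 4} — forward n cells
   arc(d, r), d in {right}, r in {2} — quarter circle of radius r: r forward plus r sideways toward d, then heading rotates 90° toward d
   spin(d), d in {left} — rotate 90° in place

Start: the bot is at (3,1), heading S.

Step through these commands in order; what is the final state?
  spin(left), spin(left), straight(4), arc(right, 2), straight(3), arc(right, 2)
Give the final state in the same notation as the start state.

t0: at (3,1), heading S
1. spin(left) → at (3,1), heading E
2. spin(left) → at (3,1), heading N
3. straight(4) → at (3,5), heading N
4. arc(right, 2) → at (5,7), heading E
5. straight(3) → at (8,7), heading E
6. arc(right, 2) → at (10,5), heading S

at (10,5), heading S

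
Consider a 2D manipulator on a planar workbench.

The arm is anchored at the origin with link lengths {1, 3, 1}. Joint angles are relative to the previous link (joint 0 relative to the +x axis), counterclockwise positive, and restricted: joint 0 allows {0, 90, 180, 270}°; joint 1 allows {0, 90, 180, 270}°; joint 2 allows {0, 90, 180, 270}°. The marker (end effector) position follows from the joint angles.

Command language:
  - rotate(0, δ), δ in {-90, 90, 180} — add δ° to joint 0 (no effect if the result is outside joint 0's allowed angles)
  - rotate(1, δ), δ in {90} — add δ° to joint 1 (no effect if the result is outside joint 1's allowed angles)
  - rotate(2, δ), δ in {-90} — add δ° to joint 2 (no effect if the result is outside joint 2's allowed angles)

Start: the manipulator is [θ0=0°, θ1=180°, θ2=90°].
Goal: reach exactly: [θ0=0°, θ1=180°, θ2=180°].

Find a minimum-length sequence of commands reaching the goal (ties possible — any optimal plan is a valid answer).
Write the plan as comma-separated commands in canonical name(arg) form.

rotate(2, -90), rotate(2, -90), rotate(2, -90)

begin: [θ0=0°, θ1=180°, θ2=90°]
[1] after rotate(2, -90): [θ0=0°, θ1=180°, θ2=0°]
[2] after rotate(2, -90): [θ0=0°, θ1=180°, θ2=270°]
[3] after rotate(2, -90): [θ0=0°, θ1=180°, θ2=180°]
shorter routes all fall short; 3 is best.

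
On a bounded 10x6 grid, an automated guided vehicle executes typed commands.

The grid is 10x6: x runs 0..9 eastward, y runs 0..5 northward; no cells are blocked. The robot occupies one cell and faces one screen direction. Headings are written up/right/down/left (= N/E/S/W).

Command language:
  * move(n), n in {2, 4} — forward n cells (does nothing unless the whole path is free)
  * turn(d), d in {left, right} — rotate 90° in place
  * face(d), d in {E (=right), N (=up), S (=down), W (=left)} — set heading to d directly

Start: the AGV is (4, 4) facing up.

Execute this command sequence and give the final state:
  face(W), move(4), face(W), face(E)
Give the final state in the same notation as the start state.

(0, 4) facing right

begin: (4, 4) facing up
t=1 face(W) ⇒ (4, 4) facing left
t=2 move(4) ⇒ (0, 4) facing left
t=3 face(W) ⇒ (0, 4) facing left
t=4 face(E) ⇒ (0, 4) facing right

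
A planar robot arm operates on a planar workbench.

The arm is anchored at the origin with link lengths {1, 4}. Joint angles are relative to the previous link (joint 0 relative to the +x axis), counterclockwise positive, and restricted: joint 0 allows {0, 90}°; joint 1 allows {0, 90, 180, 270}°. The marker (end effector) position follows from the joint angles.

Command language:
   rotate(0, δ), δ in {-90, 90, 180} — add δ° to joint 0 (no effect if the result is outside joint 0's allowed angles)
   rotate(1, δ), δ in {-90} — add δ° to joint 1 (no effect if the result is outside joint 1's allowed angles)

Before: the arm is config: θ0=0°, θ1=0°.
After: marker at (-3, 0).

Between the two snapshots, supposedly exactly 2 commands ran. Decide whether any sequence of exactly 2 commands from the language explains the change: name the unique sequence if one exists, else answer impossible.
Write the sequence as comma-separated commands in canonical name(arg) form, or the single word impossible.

start: config: θ0=0°, θ1=0°
1. rotate(1, -90) → config: θ0=0°, θ1=270°
2. rotate(1, -90) → config: θ0=0°, θ1=180°
uniquely the one of 16 2-step routes that fits.

rotate(1, -90), rotate(1, -90)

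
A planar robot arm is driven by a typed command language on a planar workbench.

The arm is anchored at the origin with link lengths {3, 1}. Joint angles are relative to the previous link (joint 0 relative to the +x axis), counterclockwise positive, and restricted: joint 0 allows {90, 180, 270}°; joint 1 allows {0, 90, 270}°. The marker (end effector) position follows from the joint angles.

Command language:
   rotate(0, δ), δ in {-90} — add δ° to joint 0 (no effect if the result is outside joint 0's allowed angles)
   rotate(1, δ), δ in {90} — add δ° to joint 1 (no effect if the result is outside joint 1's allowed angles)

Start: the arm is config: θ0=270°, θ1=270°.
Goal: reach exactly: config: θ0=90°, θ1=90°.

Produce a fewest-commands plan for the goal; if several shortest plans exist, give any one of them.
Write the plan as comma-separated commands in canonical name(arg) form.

rotate(1, 90), rotate(1, 90), rotate(0, -90), rotate(0, -90)

from: config: θ0=270°, θ1=270°
1. rotate(1, 90) → config: θ0=270°, θ1=0°
2. rotate(1, 90) → config: θ0=270°, θ1=90°
3. rotate(0, -90) → config: θ0=180°, θ1=90°
4. rotate(0, -90) → config: θ0=90°, θ1=90°
nothing shorter than 4 reaches the goal.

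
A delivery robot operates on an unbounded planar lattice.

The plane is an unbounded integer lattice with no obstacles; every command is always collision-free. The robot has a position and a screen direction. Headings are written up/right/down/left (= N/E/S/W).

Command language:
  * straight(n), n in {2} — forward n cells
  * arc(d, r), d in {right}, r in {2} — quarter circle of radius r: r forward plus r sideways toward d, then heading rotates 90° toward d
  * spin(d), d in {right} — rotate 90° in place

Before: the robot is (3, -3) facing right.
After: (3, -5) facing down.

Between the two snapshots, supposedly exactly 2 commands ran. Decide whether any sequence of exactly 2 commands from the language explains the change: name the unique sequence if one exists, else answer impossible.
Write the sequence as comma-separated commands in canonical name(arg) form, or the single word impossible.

spin(right), straight(2)

key: cell and facing (now S) both changed — the 2 commands mix motion and turning
from: (3, -3) facing right
[1] after spin(right): (3, -3) facing down
[2] after straight(2): (3, -5) facing down
no other 2-command option fits: unique.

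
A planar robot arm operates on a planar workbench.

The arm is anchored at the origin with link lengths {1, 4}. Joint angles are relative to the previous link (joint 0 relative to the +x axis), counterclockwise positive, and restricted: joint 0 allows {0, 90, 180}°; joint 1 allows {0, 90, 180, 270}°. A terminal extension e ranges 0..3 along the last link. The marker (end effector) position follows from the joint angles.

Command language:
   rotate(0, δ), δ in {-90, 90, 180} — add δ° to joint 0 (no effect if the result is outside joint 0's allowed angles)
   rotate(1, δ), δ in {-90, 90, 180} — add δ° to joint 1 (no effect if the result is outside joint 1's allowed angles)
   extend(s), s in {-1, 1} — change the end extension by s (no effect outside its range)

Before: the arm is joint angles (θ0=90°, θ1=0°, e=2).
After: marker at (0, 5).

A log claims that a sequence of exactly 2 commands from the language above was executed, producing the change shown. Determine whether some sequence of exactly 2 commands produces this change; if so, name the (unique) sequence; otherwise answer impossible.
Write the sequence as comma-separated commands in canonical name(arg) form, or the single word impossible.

extend(-1), extend(-1)

initial: joint angles (θ0=90°, θ1=0°, e=2)
1. extend(-1) → joint angles (θ0=90°, θ1=0°, e=1)
2. extend(-1) → joint angles (θ0=90°, θ1=0°, e=0)
uniquely the one of 64 2-step routes that fits.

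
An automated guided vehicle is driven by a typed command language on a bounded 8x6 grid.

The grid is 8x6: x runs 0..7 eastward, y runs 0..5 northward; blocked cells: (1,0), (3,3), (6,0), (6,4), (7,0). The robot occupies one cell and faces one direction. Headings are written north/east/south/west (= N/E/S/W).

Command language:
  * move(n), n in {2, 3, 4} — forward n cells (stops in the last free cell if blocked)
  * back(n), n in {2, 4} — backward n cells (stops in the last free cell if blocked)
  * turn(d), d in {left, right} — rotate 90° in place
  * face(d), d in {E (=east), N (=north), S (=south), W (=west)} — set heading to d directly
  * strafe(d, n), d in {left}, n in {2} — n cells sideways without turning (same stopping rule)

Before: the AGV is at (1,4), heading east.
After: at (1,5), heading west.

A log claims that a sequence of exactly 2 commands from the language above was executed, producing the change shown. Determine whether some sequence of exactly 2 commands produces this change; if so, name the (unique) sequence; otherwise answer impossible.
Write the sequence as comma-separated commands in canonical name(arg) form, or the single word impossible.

strafe(left, 2), face(W)

key: strafe(left, 2) runs into the grid edge before its full distance
initial: at (1,4), heading east
t=1 strafe(left, 2) ⇒ at (1,5), heading east
t=2 face(W) ⇒ at (1,5), heading west
no other 2-command option fits: unique.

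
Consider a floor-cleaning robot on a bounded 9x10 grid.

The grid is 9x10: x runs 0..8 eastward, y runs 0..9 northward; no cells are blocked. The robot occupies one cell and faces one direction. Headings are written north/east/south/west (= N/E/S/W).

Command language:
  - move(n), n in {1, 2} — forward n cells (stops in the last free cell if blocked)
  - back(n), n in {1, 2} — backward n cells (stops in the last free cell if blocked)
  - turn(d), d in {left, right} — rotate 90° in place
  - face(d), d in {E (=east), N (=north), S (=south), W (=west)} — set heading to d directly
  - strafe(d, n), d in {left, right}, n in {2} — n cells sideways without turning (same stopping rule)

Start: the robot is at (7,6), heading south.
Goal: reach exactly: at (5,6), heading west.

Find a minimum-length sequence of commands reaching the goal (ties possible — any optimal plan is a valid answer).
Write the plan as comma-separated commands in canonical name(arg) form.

strafe(right, 2), face(W)

from: at (7,6), heading south
[1] after strafe(right, 2): at (5,6), heading south
[2] after face(W): at (5,6), heading west
shorter routes all fall short; 2 is best.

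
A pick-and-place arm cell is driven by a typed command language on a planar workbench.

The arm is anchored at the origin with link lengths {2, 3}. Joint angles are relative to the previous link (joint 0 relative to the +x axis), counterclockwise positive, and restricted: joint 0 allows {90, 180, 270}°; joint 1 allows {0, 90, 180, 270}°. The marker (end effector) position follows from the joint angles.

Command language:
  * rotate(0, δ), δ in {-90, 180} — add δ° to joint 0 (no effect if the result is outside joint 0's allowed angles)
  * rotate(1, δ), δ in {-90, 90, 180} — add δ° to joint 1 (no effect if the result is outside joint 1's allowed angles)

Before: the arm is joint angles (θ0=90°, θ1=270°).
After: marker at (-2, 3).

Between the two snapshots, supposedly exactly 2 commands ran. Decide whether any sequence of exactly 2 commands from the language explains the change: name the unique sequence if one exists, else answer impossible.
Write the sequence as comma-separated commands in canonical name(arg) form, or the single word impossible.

key: order matters: swapping rotate(0, 180) and rotate(0, -90) lands elsewhere
start: joint angles (θ0=90°, θ1=270°)
step 1 (rotate(0, 180)): joint angles (θ0=270°, θ1=270°)
step 2 (rotate(0, -90)): joint angles (θ0=180°, θ1=270°)
no other 2-command option fits: unique.

rotate(0, 180), rotate(0, -90)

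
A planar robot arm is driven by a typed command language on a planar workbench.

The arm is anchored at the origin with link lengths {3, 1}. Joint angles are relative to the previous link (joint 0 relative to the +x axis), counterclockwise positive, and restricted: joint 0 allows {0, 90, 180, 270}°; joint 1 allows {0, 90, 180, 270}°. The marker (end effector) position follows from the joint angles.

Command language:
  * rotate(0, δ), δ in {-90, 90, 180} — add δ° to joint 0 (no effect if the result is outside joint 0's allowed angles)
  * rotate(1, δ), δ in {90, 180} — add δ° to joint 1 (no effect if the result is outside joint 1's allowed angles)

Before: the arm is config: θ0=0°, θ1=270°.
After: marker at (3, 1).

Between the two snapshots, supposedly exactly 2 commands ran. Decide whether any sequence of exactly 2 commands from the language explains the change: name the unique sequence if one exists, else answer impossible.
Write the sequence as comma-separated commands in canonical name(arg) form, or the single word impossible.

rotate(1, 90), rotate(1, 90)

begin: config: θ0=0°, θ1=270°
1. rotate(1, 90) → config: θ0=0°, θ1=0°
2. rotate(1, 90) → config: θ0=0°, θ1=90°
no other 2-command option fits: unique.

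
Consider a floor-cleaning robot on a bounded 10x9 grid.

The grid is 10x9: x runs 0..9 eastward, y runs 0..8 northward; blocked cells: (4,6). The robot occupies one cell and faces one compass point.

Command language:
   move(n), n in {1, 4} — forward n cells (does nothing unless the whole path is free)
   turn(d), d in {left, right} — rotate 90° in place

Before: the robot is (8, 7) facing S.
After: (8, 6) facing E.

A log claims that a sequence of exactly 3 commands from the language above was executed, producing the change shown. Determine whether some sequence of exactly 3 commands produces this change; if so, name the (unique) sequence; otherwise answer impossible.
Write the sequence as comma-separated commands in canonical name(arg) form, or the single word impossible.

key: move(4) would leave the grid, so it does nothing
initial: (8, 7) facing S
t=1 move(1) ⇒ (8, 6) facing S
t=2 turn(left) ⇒ (8, 6) facing E
t=3 move(4) ⇒ (8, 6) facing E
uniquely the one of 64 3-step routes that fits.

move(1), turn(left), move(4)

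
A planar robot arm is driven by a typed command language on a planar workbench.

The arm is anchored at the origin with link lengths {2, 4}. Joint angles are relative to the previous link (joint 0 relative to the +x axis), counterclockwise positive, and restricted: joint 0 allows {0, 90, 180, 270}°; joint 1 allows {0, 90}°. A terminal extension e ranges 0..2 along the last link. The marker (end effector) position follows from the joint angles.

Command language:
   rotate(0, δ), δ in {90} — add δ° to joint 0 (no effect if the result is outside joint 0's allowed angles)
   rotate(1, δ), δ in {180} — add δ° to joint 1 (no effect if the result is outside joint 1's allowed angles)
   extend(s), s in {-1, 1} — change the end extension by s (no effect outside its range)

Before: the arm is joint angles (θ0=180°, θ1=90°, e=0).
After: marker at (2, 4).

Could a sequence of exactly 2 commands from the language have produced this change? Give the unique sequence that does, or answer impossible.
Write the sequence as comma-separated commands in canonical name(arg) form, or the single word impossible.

rotate(0, 90), rotate(0, 90)

initial: joint angles (θ0=180°, θ1=90°, e=0)
1. rotate(0, 90) → joint angles (θ0=270°, θ1=90°, e=0)
2. rotate(0, 90) → joint angles (θ0=0°, θ1=90°, e=0)
all 16 alternatives checked — unique.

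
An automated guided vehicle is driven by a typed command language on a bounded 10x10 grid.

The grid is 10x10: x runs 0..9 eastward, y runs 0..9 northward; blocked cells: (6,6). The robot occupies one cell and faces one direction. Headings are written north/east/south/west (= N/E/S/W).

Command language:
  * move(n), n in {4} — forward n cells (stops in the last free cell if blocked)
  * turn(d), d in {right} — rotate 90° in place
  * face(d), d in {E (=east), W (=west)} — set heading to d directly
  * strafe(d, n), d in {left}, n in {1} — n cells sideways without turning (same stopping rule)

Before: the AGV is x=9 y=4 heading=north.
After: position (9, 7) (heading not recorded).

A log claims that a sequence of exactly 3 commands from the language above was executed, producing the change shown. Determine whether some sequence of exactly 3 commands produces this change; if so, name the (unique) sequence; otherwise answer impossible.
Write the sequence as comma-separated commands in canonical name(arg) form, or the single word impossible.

move(4), face(W), strafe(left, 1)

key: order matters: swapping move(4) and strafe(left, 1) lands elsewhere
from: x=9 y=4 heading=north
step 1 (move(4)): x=9 y=8 heading=north
step 2 (face(W)): x=9 y=8 heading=west
step 3 (strafe(left, 1)): x=9 y=7 heading=west
no rival 3-sequence matches.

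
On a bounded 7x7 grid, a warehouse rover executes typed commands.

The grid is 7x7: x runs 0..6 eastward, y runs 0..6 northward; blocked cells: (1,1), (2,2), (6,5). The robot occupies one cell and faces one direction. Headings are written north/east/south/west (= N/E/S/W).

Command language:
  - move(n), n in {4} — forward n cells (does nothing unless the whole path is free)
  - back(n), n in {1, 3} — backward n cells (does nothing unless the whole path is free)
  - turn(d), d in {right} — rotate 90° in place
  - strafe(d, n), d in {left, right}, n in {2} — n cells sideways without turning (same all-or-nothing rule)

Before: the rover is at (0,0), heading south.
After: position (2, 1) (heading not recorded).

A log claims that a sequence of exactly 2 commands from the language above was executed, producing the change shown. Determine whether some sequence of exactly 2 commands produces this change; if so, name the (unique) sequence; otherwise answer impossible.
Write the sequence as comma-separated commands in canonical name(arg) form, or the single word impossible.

key: order matters: swapping strafe(left, 2) and back(1) lands elsewhere
start: at (0,0), heading south
1. strafe(left, 2) → at (2,0), heading south
2. back(1) → at (2,1), heading south
all 36 alternatives checked — unique.

strafe(left, 2), back(1)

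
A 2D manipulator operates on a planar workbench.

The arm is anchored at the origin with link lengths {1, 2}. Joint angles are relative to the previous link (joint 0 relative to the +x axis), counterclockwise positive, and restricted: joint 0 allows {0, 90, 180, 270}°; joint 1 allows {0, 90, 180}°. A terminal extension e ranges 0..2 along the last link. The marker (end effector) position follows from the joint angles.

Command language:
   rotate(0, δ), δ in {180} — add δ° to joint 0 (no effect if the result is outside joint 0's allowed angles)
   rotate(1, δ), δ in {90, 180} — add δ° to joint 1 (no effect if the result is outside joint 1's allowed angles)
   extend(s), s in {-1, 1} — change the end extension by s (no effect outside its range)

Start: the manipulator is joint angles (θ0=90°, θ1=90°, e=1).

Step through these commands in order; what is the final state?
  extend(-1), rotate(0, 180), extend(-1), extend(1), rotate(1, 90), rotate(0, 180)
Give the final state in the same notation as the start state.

joint angles (θ0=90°, θ1=180°, e=1)

initial: joint angles (θ0=90°, θ1=90°, e=1)
step 1 (extend(-1)): joint angles (θ0=90°, θ1=90°, e=0)
step 2 (rotate(0, 180)): joint angles (θ0=270°, θ1=90°, e=0)
step 3 (extend(-1)): joint angles (θ0=270°, θ1=90°, e=0)
step 4 (extend(1)): joint angles (θ0=270°, θ1=90°, e=1)
step 5 (rotate(1, 90)): joint angles (θ0=270°, θ1=180°, e=1)
step 6 (rotate(0, 180)): joint angles (θ0=90°, θ1=180°, e=1)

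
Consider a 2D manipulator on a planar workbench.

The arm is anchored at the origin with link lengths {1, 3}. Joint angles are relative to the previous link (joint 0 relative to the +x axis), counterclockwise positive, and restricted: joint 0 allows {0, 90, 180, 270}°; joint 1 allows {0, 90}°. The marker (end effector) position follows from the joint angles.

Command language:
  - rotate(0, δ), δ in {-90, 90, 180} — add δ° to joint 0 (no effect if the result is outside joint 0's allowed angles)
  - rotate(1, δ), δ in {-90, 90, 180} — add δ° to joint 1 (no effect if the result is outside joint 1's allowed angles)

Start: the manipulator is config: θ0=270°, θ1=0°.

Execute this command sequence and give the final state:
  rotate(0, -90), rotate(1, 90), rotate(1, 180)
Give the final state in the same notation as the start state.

t0: config: θ0=270°, θ1=0°
step 1 (rotate(0, -90)): config: θ0=180°, θ1=0°
step 2 (rotate(1, 90)): config: θ0=180°, θ1=90°
step 3 (rotate(1, 180)): config: θ0=180°, θ1=90°

config: θ0=180°, θ1=90°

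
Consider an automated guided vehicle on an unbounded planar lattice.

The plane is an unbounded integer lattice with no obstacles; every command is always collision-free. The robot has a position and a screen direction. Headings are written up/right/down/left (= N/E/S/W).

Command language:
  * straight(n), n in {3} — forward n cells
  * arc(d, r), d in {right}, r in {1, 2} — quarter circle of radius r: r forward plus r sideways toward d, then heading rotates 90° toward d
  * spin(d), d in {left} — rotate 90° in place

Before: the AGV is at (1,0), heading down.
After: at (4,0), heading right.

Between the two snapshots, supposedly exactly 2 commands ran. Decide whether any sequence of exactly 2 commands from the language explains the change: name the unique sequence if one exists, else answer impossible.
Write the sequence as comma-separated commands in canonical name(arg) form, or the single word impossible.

key: order matters: swapping spin(left) and straight(3) lands elsewhere
initial: at (1,0), heading down
t=1 spin(left) ⇒ at (1,0), heading right
t=2 straight(3) ⇒ at (4,0), heading right
no other 2-command option fits: unique.

spin(left), straight(3)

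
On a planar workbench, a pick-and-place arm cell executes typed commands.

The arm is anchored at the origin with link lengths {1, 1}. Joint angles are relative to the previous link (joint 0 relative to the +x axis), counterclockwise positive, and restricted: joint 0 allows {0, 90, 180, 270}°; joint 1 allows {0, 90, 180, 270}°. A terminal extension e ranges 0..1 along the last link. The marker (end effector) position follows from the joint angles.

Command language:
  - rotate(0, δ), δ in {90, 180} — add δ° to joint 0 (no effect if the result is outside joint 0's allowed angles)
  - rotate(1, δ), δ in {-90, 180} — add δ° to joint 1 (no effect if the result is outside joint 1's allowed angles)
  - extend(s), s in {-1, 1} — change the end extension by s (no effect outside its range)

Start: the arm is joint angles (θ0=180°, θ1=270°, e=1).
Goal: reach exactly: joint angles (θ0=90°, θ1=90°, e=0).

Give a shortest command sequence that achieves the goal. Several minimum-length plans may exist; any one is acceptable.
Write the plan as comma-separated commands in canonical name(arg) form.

rotate(0, 180), rotate(0, 90), rotate(1, 180), extend(-1)

begin: joint angles (θ0=180°, θ1=270°, e=1)
1. rotate(0, 180) → joint angles (θ0=0°, θ1=270°, e=1)
2. rotate(0, 90) → joint angles (θ0=90°, θ1=270°, e=1)
3. rotate(1, 180) → joint angles (θ0=90°, θ1=90°, e=1)
4. extend(-1) → joint angles (θ0=90°, θ1=90°, e=0)
no 3-step plan works, so 4 is optimal.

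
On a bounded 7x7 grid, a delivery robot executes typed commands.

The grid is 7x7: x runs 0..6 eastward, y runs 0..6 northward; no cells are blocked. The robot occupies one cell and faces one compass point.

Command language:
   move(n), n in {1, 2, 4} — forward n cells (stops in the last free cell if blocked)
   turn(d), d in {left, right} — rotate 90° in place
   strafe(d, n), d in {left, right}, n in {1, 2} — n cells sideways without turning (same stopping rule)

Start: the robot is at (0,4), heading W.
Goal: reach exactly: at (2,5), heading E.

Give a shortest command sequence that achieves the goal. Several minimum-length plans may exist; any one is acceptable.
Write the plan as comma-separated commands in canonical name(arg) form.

t0: at (0,4), heading W
[1] after turn(left): at (0,4), heading S
[2] after turn(left): at (0,4), heading E
[3] after strafe(left, 1): at (0,5), heading E
[4] after move(2): at (2,5), heading E
no 3-step plan works, so 4 is optimal.

turn(left), turn(left), strafe(left, 1), move(2)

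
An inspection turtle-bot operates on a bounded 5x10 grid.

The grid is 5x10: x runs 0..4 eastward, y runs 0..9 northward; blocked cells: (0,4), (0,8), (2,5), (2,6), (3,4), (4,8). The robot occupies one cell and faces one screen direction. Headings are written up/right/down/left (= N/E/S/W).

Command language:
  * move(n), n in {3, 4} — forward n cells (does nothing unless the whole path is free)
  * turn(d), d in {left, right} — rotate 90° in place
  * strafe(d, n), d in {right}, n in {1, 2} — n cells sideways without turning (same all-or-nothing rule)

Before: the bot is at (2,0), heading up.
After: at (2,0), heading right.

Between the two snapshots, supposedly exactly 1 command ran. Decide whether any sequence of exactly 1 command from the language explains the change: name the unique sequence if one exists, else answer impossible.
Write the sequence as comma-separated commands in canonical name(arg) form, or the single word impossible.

turn(right)

key: (2,0) unchanged — the single command moves nothing
t0: at (2,0), heading up
step 1 (turn(right)): at (2,0), heading right
uniquely the one of 6 1-step routes that fits.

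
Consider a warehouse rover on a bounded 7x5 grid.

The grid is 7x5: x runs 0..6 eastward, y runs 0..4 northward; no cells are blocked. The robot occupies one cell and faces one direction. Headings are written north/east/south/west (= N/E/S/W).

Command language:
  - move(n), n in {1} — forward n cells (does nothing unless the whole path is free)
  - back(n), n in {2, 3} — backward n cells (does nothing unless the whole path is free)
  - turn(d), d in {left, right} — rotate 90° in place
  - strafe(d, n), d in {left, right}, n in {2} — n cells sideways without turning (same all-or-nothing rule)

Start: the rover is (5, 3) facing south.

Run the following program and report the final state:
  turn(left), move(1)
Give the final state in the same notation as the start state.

initial: (5, 3) facing south
t=1 turn(left) ⇒ (5, 3) facing east
t=2 move(1) ⇒ (6, 3) facing east

(6, 3) facing east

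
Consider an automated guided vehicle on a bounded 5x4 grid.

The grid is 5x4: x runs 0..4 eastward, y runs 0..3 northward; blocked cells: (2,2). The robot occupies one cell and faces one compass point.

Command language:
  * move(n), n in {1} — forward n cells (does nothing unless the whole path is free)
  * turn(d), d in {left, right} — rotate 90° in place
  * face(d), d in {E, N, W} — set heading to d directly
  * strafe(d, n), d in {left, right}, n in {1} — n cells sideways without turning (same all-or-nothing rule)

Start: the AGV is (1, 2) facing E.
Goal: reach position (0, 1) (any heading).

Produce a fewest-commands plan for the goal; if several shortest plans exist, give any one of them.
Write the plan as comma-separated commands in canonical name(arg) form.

t0: (1, 2) facing E
t=1 strafe(right, 1) ⇒ (1, 1) facing E
t=2 face(N) ⇒ (1, 1) facing N
t=3 strafe(left, 1) ⇒ (0, 1) facing N
nothing shorter than 3 reaches the goal.

strafe(right, 1), face(N), strafe(left, 1)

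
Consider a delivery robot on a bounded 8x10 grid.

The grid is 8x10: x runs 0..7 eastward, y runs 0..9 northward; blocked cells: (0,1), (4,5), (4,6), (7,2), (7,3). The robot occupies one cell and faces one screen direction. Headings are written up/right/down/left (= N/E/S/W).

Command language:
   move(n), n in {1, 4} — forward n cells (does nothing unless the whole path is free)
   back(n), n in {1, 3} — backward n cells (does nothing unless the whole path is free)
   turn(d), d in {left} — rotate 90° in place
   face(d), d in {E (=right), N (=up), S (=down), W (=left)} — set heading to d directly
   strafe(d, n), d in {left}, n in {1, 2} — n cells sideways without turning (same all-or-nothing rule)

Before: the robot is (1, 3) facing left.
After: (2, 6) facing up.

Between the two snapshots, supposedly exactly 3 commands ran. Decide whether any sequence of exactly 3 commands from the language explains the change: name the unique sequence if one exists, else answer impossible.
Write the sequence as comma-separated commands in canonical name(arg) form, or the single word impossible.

impossible

every 3-command combo misses the target.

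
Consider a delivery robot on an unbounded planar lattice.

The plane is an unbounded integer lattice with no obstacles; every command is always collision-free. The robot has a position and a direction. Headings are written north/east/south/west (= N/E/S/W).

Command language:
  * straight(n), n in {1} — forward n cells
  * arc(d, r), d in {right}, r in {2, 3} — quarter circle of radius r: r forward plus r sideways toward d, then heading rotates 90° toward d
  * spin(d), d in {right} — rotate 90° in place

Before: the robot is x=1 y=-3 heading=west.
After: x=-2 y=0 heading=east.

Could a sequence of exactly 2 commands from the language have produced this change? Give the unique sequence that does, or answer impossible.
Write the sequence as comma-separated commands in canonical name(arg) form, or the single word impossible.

arc(right, 3), spin(right)

key: running spin(right) before arc(right, 3) would end elsewhere — order is forced
start: x=1 y=-3 heading=west
[1] after arc(right, 3): x=-2 y=0 heading=north
[2] after spin(right): x=-2 y=0 heading=east
all 16 alternatives checked — unique.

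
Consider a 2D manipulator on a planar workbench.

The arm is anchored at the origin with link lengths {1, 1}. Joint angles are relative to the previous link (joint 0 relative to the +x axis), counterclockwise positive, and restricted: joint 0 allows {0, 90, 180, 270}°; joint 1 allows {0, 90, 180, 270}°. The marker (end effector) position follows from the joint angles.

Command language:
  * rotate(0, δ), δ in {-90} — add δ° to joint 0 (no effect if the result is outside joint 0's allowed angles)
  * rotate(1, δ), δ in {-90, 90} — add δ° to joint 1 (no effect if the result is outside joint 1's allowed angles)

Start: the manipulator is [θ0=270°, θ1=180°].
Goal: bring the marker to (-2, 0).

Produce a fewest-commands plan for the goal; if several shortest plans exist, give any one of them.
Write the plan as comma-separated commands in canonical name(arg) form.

initial: [θ0=270°, θ1=180°]
t=1 rotate(0, -90) ⇒ [θ0=180°, θ1=180°]
t=2 rotate(1, 90) ⇒ [θ0=180°, θ1=270°]
t=3 rotate(1, 90) ⇒ [θ0=180°, θ1=0°]
shorter routes all fall short; 3 is best.

rotate(0, -90), rotate(1, 90), rotate(1, 90)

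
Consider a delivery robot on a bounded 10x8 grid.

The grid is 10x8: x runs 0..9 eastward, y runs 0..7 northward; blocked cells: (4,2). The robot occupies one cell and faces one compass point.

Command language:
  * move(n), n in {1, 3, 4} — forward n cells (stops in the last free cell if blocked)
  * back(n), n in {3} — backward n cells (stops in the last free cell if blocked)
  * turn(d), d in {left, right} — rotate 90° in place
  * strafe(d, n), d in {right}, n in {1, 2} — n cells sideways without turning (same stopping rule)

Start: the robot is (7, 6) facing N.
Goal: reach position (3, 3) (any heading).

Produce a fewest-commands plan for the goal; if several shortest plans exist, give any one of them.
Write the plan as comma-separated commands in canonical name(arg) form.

back(3), turn(left), move(4)

start: (7, 6) facing N
[1] after back(3): (7, 3) facing N
[2] after turn(left): (7, 3) facing W
[3] after move(4): (3, 3) facing W
nothing shorter than 3 reaches the goal.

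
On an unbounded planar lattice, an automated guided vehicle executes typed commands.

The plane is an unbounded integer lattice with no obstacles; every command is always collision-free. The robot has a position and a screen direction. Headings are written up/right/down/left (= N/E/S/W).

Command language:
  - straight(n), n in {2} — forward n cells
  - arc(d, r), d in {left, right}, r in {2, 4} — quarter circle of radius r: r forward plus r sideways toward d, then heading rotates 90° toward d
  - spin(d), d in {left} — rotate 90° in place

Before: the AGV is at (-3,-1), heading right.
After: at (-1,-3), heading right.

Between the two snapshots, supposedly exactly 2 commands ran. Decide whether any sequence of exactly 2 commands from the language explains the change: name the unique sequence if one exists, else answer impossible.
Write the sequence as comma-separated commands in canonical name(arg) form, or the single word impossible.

arc(right, 2), spin(left)

key: running spin(left) before arc(right, 2) would end elsewhere — order is forced
t0: at (-3,-1), heading right
step 1 (arc(right, 2)): at (-1,-3), heading down
step 2 (spin(left)): at (-1,-3), heading right
uniquely the one of 36 2-step routes that fits.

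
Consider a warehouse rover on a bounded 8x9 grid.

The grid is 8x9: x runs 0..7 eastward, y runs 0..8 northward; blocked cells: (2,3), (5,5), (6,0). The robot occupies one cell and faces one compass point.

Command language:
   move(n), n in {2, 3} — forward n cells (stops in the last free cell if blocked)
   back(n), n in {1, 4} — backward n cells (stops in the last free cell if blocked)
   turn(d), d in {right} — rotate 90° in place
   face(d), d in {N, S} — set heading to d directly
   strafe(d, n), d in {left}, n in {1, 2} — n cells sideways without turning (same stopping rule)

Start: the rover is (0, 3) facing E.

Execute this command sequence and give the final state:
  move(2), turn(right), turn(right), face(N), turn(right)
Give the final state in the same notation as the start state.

begin: (0, 3) facing E
1. move(2) → (1, 3) facing E
2. turn(right) → (1, 3) facing S
3. turn(right) → (1, 3) facing W
4. face(N) → (1, 3) facing N
5. turn(right) → (1, 3) facing E

(1, 3) facing E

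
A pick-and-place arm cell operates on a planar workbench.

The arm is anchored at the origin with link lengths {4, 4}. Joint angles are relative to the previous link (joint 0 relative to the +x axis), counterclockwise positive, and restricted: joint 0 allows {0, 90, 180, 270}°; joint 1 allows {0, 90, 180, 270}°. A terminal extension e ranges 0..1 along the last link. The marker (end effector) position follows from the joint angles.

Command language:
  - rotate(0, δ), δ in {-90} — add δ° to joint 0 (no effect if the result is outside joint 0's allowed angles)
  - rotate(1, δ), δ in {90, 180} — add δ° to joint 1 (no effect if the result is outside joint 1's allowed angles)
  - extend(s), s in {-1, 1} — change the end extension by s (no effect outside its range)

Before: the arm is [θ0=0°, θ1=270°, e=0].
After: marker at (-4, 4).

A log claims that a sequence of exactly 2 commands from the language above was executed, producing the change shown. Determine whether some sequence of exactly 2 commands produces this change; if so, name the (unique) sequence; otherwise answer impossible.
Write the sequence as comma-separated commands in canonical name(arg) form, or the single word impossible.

rotate(0, -90), rotate(0, -90)

initial: [θ0=0°, θ1=270°, e=0]
1. rotate(0, -90) → [θ0=270°, θ1=270°, e=0]
2. rotate(0, -90) → [θ0=180°, θ1=270°, e=0]
all 25 alternatives checked — unique.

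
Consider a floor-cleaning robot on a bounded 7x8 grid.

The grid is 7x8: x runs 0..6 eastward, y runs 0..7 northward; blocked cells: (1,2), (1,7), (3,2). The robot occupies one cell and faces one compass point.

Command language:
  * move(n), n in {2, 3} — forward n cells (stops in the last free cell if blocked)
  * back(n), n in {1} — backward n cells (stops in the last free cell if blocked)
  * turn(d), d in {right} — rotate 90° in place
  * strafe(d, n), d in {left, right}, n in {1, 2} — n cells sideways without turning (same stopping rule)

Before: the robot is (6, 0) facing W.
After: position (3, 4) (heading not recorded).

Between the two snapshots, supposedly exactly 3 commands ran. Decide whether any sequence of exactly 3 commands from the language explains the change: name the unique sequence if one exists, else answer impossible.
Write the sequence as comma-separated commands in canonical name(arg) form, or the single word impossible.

strafe(right, 2), strafe(right, 2), move(3)

key: running move(3) before strafe(right, 2) would end elsewhere — order is forced
from: (6, 0) facing W
1. strafe(right, 2) → (6, 2) facing W
2. strafe(right, 2) → (6, 4) facing W
3. move(3) → (3, 4) facing W
no other 3-command option fits: unique.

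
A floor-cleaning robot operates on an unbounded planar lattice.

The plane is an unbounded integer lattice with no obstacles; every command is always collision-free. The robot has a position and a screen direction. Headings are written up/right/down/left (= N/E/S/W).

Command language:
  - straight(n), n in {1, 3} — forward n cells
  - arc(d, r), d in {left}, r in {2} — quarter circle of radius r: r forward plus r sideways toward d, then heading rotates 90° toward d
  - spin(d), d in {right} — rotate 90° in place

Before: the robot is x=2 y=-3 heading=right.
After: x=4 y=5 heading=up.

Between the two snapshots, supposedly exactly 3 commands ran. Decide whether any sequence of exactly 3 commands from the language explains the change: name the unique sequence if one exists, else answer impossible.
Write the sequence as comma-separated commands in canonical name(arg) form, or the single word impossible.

key: running straight(3) before arc(left, 2) would end elsewhere — order is forced
start: x=2 y=-3 heading=right
step 1 (arc(left, 2)): x=4 y=-1 heading=up
step 2 (straight(3)): x=4 y=2 heading=up
step 3 (straight(3)): x=4 y=5 heading=up
no rival 3-sequence matches.

arc(left, 2), straight(3), straight(3)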